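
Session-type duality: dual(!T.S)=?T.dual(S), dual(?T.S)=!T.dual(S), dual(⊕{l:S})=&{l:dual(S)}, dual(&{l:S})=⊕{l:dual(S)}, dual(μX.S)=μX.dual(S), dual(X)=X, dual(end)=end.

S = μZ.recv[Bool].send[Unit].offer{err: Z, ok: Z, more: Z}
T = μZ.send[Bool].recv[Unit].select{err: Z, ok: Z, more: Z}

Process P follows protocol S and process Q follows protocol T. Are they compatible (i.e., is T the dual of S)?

μZ | μZ  ok (μ self-dual)
  recv[Bool] | send[Bool]  ok
    send[Unit] | recv[Unit]  ok
      offer{err,ok,more} | select{err,ok,more}  ok label sets agree
        • err:
          Z | Z  ok
        • ok:
          Z | Z  ok
        • more:
          Z | Z  ok

YES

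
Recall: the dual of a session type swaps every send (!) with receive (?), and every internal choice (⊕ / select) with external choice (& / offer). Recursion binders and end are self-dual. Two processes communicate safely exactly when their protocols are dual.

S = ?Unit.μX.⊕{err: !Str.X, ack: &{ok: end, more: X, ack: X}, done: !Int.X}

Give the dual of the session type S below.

?Unit → !Unit
  μX → μX  (μ self-dual)
    ⊕{err,ack,done} → &{err,ack,done}  (internal→external)
      case err:
        !Str → ?Str
          X ↦ X
      case ack:
        &{ok,more,ack} → ⊕{ok,more,ack}  (external→internal)
          case ok:
            end ↦ end
          case more:
            X ↦ X
          case ack:
            X ↦ X
      case done:
        !Int → ?Int
          X ↦ X

!Unit.μX.&{err: ?Str.X, ack: ⊕{ok: end, more: X, ack: X}, done: ?Int.X}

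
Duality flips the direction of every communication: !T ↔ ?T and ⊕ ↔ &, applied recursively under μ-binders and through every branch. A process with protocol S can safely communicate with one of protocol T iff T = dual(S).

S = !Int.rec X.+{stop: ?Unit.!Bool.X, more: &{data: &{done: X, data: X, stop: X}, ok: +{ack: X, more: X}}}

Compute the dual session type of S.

!Int → ?Int
  rec X → rec X  (rec unchanged)
    +{stop,more} → &{stop,more}  (internal→external)
      • stop:
        ?Unit → !Unit
          !Bool → ?Bool
            X ↦ X
      • more:
        &{data,ok} → +{data,ok}  (external→internal)
          • data:
            &{done,data,stop} → +{done,data,stop}  (external→internal)
              • done:
                X ↦ X
              • data:
                X ↦ X
              • stop:
                X ↦ X
          • ok:
            +{ack,more} → &{ack,more}  (internal→external)
              • ack:
                X ↦ X
              • more:
                X ↦ X

?Int.rec X.&{stop: !Unit.?Bool.X, more: +{data: +{done: X, data: X, stop: X}, ok: &{ack: X, more: X}}}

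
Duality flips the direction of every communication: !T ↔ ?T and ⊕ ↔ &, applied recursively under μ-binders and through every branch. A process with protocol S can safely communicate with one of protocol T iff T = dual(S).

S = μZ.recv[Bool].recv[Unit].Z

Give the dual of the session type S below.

μZ → μZ  (binder kept)
  recv[Bool] → send[Bool]
    recv[Unit] → send[Unit]
      Z ↦ Z

μZ.send[Bool].send[Unit].Z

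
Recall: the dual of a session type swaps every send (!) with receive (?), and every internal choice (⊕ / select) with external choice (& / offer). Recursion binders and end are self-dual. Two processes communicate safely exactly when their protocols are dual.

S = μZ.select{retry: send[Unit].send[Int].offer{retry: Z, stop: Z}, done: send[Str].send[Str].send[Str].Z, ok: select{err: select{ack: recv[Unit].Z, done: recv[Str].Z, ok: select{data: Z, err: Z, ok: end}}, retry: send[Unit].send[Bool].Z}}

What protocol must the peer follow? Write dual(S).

μZ = μZ  (rec unchanged)
  select{retry,done,ok} = offer{retry,done,ok}  (internal→external)
    [retry]
      send[Unit] = recv[Unit]
        send[Int] = recv[Int]
          offer{retry,stop} = select{retry,stop}  (offer→select)
            [retry]
              Z ↦ Z
            [stop]
              Z ↦ Z
    [done]
      send[Str] = recv[Str]
        send[Str] = recv[Str]
          send[Str] = recv[Str]
            Z ↦ Z
    [ok]
      select{err,retry} = offer{err,retry}  (internal→external)
        [err]
          select{ack,done,ok} = offer{ack,done,ok}  (internal→external)
            [ack]
              recv[Unit] = send[Unit]
                Z ↦ Z
            [done]
              recv[Str] = send[Str]
                Z ↦ Z
            [ok]
              select{data,err,ok} = offer{data,err,ok}  (internal→external)
                [data]
                  Z ↦ Z
                [err]
                  Z ↦ Z
                [ok]
                  end ↦ end
        [retry]
          send[Unit] = recv[Unit]
            send[Bool] = recv[Bool]
              Z ↦ Z

μZ.offer{retry: recv[Unit].recv[Int].select{retry: Z, stop: Z}, done: recv[Str].recv[Str].recv[Str].Z, ok: offer{err: offer{ack: send[Unit].Z, done: send[Str].Z, ok: offer{data: Z, err: Z, ok: end}}, retry: recv[Unit].recv[Bool].Z}}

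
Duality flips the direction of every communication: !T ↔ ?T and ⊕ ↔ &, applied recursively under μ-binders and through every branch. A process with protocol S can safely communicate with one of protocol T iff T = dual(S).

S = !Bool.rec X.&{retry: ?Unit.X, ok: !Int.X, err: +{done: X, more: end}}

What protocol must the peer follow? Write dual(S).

?Bool.rec X.+{retry: !Unit.X, ok: ?Int.X, err: &{done: X, more: end}}

!Bool → ?Bool
  rec X → rec X  (binder kept)
    &{retry,ok,err} → +{retry,ok,err}  (&→⊕)
      [retry]
        ?Unit → !Unit
          X ↦ X
      [ok]
        !Int → ?Int
          X ↦ X
      [err]
        +{done,more} → &{done,more}  (select→offer)
          [done]
            X ↦ X
          [more]
            end ↦ end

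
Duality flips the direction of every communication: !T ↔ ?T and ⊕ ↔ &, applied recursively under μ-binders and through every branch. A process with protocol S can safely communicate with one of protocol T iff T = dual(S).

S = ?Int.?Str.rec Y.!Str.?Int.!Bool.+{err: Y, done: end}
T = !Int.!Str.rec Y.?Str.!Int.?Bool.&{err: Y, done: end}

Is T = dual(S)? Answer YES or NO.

?Int | !Int  match
  ?Str | !Str  match
    rec Y | rec Y  match (binder kept)
      !Str | ?Str  match
        ?Int | !Int  match
          !Bool | ?Bool  match
            +{err,done} | &{err,done}  match label sets agree
              case err:
                Y | Y  match
              case done:
                end | end  match

YES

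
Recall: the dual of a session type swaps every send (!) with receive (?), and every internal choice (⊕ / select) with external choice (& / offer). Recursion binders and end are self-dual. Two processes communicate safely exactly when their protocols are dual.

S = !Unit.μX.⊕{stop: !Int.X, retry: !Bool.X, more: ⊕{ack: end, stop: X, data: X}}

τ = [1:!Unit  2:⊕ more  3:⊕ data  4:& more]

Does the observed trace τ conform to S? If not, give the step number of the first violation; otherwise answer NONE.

@1 !Unit  match  state: μX.…
@2 ⊕ more  match  state: ⊕{ack: end, stop: μX.…, data: μX.…}
@3 ⊕ data  match  state: μX.…
@4 got & more, protocol expects ⊕ stop or ⊕ retry or ⊕ more  ✗

4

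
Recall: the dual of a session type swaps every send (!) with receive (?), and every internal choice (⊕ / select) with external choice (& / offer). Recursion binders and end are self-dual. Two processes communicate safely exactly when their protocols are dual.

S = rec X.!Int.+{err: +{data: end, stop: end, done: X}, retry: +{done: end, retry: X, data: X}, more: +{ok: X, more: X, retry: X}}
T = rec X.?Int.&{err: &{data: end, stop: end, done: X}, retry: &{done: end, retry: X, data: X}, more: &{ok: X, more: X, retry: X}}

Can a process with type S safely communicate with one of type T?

YES

rec X vs rec X  match (μ self-dual)
  !Int vs ?Int  match
    +{err,retry,more} vs &{err,retry,more}  match label sets agree
      [err]
        +{data,stop,done} vs &{data,stop,done}  match label sets agree
          [data]
            end vs end  match
          [stop]
            end vs end  match
          [done]
            X vs X  match
      [retry]
        +{done,retry,data} vs &{done,retry,data}  match label sets agree
          [done]
            end vs end  match
          [retry]
            X vs X  match
          [data]
            X vs X  match
      [more]
        +{ok,more,retry} vs &{ok,more,retry}  match label sets agree
          [ok]
            X vs X  match
          [more]
            X vs X  match
          [retry]
            X vs X  match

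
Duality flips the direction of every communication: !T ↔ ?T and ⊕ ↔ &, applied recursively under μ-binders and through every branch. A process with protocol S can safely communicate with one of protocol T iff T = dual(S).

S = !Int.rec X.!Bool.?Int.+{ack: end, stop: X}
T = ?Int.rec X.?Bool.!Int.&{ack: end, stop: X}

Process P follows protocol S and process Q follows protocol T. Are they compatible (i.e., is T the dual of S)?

!Int ‖ ?Int  match
  rec X ‖ rec X  match (rec unchanged)
    !Bool ‖ ?Bool  match
      ?Int ‖ !Int  match
        +{ack,stop} ‖ &{ack,stop}  match label sets agree
          [ack]
            end ‖ end  match
          [stop]
            X ‖ X  match

YES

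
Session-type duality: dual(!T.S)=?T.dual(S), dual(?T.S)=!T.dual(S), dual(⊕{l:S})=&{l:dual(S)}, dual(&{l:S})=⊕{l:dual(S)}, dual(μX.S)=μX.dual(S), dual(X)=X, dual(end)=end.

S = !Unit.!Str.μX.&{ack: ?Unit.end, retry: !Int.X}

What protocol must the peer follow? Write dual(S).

!Unit = ?Unit
  !Str = ?Str
    μX = μX  (rec unchanged)
      &{ack,retry} = ⊕{ack,retry}  (external→internal)
        case ack:
          ?Unit = !Unit
            dual(end) = end
        case retry:
          !Int = ?Int
            dual(X) = X

?Unit.?Str.μX.⊕{ack: !Unit.end, retry: ?Int.X}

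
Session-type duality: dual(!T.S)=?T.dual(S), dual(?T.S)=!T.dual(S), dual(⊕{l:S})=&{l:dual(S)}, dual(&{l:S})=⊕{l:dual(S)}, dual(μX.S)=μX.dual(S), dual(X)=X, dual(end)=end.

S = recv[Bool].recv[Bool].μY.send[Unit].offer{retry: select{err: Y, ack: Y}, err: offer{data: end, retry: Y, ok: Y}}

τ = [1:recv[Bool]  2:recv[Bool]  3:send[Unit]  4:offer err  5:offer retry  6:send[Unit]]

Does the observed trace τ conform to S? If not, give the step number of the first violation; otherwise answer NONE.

NONE

@1 recv[Bool]  match  cont: recv[Bool].μY.…
@2 recv[Bool]  match  cont: μY.…
@3 send[Unit]  match  cont: offer{retry: select{err: μY.…, ack: μY.…}, err: offer{data: end, retry: μY.…, ok: μY.…}}
@4 offer err  match  cont: offer{data: end, retry: μY.…, ok: μY.…}
@5 offer retry  match  cont: μY.…
@6 send[Unit]  match  cont: offer{retry: select{err: μY.…, ack: μY.…}, err: offer{data: end, retry: μY.…, ok: μY.…}}
τ conforms to S (length 6)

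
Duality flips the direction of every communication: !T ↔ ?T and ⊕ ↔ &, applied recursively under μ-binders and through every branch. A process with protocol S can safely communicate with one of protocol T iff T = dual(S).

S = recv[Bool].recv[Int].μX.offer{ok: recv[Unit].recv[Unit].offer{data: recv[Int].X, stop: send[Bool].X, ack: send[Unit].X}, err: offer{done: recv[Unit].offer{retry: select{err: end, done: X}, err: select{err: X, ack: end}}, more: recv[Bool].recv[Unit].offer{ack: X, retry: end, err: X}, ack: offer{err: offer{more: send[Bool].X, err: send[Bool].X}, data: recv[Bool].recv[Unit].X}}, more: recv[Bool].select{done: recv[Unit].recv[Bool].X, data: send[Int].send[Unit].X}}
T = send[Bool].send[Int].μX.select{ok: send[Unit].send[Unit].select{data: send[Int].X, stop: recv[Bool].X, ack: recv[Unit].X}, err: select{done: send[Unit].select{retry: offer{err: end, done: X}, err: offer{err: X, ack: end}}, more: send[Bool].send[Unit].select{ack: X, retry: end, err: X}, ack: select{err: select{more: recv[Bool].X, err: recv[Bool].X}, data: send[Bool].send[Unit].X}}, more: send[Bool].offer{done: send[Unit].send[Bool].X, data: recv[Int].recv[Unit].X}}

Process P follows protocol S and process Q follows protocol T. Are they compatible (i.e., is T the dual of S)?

YES

recv[Bool] vs send[Bool]  ok
  recv[Int] vs send[Int]  ok
    μX vs μX  ok (binder kept)
      offer{ok,err,more} vs select{ok,err,more}  ok labels match
        case ok:
          recv[Unit] vs send[Unit]  ok
            recv[Unit] vs send[Unit]  ok
              offer{data,stop,ack} vs select{data,stop,ack}  ok labels match
                case data:
                  recv[Int] vs send[Int]  ok
                    X vs X  ok
                case stop:
                  send[Bool] vs recv[Bool]  ok
                    X vs X  ok
                case ack:
                  send[Unit] vs recv[Unit]  ok
                    X vs X  ok
        case err:
          offer{done,more,ack} vs select{done,more,ack}  ok labels match
            case done:
              recv[Unit] vs send[Unit]  ok
                offer{retry,err} vs select{retry,err}  ok labels match
                  case retry:
                    select{err,done} vs offer{err,done}  ok labels match
                      case err:
                        end vs end  ok
                      case done:
                        X vs X  ok
                  case err:
                    select{err,ack} vs offer{err,ack}  ok labels match
                      case err:
                        X vs X  ok
                      case ack:
                        end vs end  ok
            case more:
              recv[Bool] vs send[Bool]  ok
                recv[Unit] vs send[Unit]  ok
                  offer{ack,retry,err} vs select{ack,retry,err}  ok labels match
                    case ack:
                      X vs X  ok
                    case retry:
                      end vs end  ok
                    case err:
                      X vs X  ok
            case ack:
              offer{err,data} vs select{err,data}  ok labels match
                case err:
                  offer{more,err} vs select{more,err}  ok labels match
                    case more:
                      send[Bool] vs recv[Bool]  ok
                        X vs X  ok
                    case err:
                      send[Bool] vs recv[Bool]  ok
                        X vs X  ok
                case data:
                  recv[Bool] vs send[Bool]  ok
                    recv[Unit] vs send[Unit]  ok
                      X vs X  ok
        case more:
          recv[Bool] vs send[Bool]  ok
            select{done,data} vs offer{done,data}  ok labels match
              case done:
                recv[Unit] vs send[Unit]  ok
                  recv[Bool] vs send[Bool]  ok
                    X vs X  ok
              case data:
                send[Int] vs recv[Int]  ok
                  send[Unit] vs recv[Unit]  ok
                    X vs X  ok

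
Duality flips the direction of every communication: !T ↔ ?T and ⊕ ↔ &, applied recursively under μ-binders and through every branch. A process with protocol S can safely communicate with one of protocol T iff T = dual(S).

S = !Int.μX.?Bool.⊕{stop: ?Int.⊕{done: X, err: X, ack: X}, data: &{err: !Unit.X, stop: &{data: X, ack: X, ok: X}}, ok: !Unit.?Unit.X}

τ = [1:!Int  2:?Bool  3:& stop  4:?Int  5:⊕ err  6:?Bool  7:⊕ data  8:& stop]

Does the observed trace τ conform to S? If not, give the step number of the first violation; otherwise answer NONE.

3

[1] !Int  ✓  state: μX.…
[2] ?Bool  ✓  state: ⊕{stop: ?Int.⊕{done: μX.…, err: μX.…, ack: μX.…}, data: &{err: !Unit.μX.…, stop: &{data: μX.…, ack: μX.…, ok: μX.…}}, ok: !Unit.?Unit.μX.…}
[3] got & stop, protocol expects ⊕ stop or ⊕ data or ⊕ ok  ✗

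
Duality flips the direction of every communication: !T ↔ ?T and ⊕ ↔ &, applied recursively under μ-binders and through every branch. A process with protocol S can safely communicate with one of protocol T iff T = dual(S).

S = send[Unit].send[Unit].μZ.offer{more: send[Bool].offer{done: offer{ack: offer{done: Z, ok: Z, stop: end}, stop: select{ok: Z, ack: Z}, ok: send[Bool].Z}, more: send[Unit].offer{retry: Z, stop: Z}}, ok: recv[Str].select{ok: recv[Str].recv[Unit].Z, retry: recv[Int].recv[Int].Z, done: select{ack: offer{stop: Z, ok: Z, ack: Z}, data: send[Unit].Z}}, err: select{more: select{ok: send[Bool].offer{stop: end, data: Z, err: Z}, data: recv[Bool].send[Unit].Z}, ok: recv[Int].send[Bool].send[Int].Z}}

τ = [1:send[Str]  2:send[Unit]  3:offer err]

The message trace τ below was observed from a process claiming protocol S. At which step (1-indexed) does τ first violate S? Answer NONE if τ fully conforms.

1

step 1: got send[Str], protocol expects send[Unit]  ✗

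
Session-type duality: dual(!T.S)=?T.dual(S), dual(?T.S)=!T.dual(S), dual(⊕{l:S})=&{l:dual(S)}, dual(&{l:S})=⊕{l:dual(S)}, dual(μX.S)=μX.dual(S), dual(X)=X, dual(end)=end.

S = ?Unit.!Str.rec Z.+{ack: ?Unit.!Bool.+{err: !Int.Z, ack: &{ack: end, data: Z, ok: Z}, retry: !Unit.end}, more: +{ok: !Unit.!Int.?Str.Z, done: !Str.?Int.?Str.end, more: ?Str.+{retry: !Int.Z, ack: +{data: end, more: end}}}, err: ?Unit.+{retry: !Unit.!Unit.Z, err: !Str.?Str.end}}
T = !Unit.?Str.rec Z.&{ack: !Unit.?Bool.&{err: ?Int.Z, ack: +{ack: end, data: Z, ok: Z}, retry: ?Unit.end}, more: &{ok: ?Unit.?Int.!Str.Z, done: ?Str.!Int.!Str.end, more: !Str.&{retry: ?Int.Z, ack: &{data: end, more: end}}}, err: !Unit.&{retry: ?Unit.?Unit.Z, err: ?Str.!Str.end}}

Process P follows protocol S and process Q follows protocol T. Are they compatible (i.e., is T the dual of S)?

?Unit ‖ !Unit  ✓
  !Str ‖ ?Str  ✓
    rec Z ‖ rec Z  ✓ (μ self-dual)
      +{ack,more,err} ‖ &{ack,more,err}  ✓ label sets agree
        [ack]
          ?Unit ‖ !Unit  ✓
            !Bool ‖ ?Bool  ✓
              +{err,ack,retry} ‖ &{err,ack,retry}  ✓ label sets agree
                [err]
                  !Int ‖ ?Int  ✓
                    Z ‖ Z  ✓
                [ack]
                  &{ack,data,ok} ‖ +{ack,data,ok}  ✓ label sets agree
                    [ack]
                      end ‖ end  ✓
                    [data]
                      Z ‖ Z  ✓
                    [ok]
                      Z ‖ Z  ✓
                [retry]
                  !Unit ‖ ?Unit  ✓
                    end ‖ end  ✓
        [more]
          +{ok,done,more} ‖ &{ok,done,more}  ✓ label sets agree
            [ok]
              !Unit ‖ ?Unit  ✓
                !Int ‖ ?Int  ✓
                  ?Str ‖ !Str  ✓
                    Z ‖ Z  ✓
            [done]
              !Str ‖ ?Str  ✓
                ?Int ‖ !Int  ✓
                  ?Str ‖ !Str  ✓
                    end ‖ end  ✓
            [more]
              ?Str ‖ !Str  ✓
                +{retry,ack} ‖ &{retry,ack}  ✓ label sets agree
                  [retry]
                    !Int ‖ ?Int  ✓
                      Z ‖ Z  ✓
                  [ack]
                    +{data,more} ‖ &{data,more}  ✓ label sets agree
                      [data]
                        end ‖ end  ✓
                      [more]
                        end ‖ end  ✓
        [err]
          ?Unit ‖ !Unit  ✓
            +{retry,err} ‖ &{retry,err}  ✓ label sets agree
              [retry]
                !Unit ‖ ?Unit  ✓
                  !Unit ‖ ?Unit  ✓
                    Z ‖ Z  ✓
              [err]
                !Str ‖ ?Str  ✓
                  ?Str ‖ !Str  ✓
                    end ‖ end  ✓

YES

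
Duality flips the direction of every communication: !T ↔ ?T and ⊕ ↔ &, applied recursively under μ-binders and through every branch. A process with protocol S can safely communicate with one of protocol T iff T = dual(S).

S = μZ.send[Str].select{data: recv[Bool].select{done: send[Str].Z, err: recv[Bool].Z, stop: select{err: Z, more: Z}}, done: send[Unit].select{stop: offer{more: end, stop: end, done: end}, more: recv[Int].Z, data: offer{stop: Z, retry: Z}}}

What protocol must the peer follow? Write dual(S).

μZ → μZ  (μ self-dual)
  send[Str] → recv[Str]
    select{data,done} → offer{data,done}  (select→offer)
      case data:
        recv[Bool] → send[Bool]
          select{done,err,stop} → offer{done,err,stop}  (select→offer)
            case done:
              send[Str] → recv[Str]
                Z self-dual
            case err:
              recv[Bool] → send[Bool]
                Z self-dual
            case stop:
              select{err,more} → offer{err,more}  (select→offer)
                case err:
                  Z self-dual
                case more:
                  Z self-dual
      case done:
        send[Unit] → recv[Unit]
          select{stop,more,data} → offer{stop,more,data}  (select→offer)
            case stop:
              offer{more,stop,done} → select{more,stop,done}  (offer→select)
                case more:
                  end self-dual
                case stop:
                  end self-dual
                case done:
                  end self-dual
            case more:
              recv[Int] → send[Int]
                Z self-dual
            case data:
              offer{stop,retry} → select{stop,retry}  (offer→select)
                case stop:
                  Z self-dual
                case retry:
                  Z self-dual

μZ.recv[Str].offer{data: send[Bool].offer{done: recv[Str].Z, err: send[Bool].Z, stop: offer{err: Z, more: Z}}, done: recv[Unit].offer{stop: select{more: end, stop: end, done: end}, more: send[Int].Z, data: select{stop: Z, retry: Z}}}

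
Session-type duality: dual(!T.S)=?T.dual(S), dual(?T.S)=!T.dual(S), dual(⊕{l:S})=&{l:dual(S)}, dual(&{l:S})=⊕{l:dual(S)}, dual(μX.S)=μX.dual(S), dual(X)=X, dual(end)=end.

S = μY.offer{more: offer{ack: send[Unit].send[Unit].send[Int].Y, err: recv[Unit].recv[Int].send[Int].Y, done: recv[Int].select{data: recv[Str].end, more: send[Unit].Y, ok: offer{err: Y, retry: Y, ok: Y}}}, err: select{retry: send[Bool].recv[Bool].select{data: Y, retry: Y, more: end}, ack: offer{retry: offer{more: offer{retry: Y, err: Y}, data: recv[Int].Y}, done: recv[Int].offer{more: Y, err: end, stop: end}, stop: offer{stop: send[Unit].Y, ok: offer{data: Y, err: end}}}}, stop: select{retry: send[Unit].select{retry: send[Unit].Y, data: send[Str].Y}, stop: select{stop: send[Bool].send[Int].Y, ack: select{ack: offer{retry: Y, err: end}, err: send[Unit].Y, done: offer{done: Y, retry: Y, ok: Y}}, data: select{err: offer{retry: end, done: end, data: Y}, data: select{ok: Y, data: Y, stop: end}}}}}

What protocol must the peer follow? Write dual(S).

μY = μY  (binder kept)
  offer{more,err,stop} = select{more,err,stop}  (external→internal)
    [more]
      offer{ack,err,done} = select{ack,err,done}  (external→internal)
        [ack]
          send[Unit] = recv[Unit]
            send[Unit] = recv[Unit]
              send[Int] = recv[Int]
                Y ↦ Y
        [err]
          recv[Unit] = send[Unit]
            recv[Int] = send[Int]
              send[Int] = recv[Int]
                Y ↦ Y
        [done]
          recv[Int] = send[Int]
            select{data,more,ok} = offer{data,more,ok}  (internal→external)
              [data]
                recv[Str] = send[Str]
                  end ↦ end
              [more]
                send[Unit] = recv[Unit]
                  Y ↦ Y
              [ok]
                offer{err,retry,ok} = select{err,retry,ok}  (external→internal)
                  [err]
                    Y ↦ Y
                  [retry]
                    Y ↦ Y
                  [ok]
                    Y ↦ Y
    [err]
      select{retry,ack} = offer{retry,ack}  (internal→external)
        [retry]
          send[Bool] = recv[Bool]
            recv[Bool] = send[Bool]
              select{data,retry,more} = offer{data,retry,more}  (internal→external)
                [data]
                  Y ↦ Y
                [retry]
                  Y ↦ Y
                [more]
                  end ↦ end
        [ack]
          offer{retry,done,stop} = select{retry,done,stop}  (external→internal)
            [retry]
              offer{more,data} = select{more,data}  (external→internal)
                [more]
                  offer{retry,err} = select{retry,err}  (external→internal)
                    [retry]
                      Y ↦ Y
                    [err]
                      Y ↦ Y
                [data]
                  recv[Int] = send[Int]
                    Y ↦ Y
            [done]
              recv[Int] = send[Int]
                offer{more,err,stop} = select{more,err,stop}  (external→internal)
                  [more]
                    Y ↦ Y
                  [err]
                    end ↦ end
                  [stop]
                    end ↦ end
            [stop]
              offer{stop,ok} = select{stop,ok}  (external→internal)
                [stop]
                  send[Unit] = recv[Unit]
                    Y ↦ Y
                [ok]
                  offer{data,err} = select{data,err}  (external→internal)
                    [data]
                      Y ↦ Y
                    [err]
                      end ↦ end
    [stop]
      select{retry,stop} = offer{retry,stop}  (internal→external)
        [retry]
          send[Unit] = recv[Unit]
            select{retry,data} = offer{retry,data}  (internal→external)
              [retry]
                send[Unit] = recv[Unit]
                  Y ↦ Y
              [data]
                send[Str] = recv[Str]
                  Y ↦ Y
        [stop]
          select{stop,ack,data} = offer{stop,ack,data}  (internal→external)
            [stop]
              send[Bool] = recv[Bool]
                send[Int] = recv[Int]
                  Y ↦ Y
            [ack]
              select{ack,err,done} = offer{ack,err,done}  (internal→external)
                [ack]
                  offer{retry,err} = select{retry,err}  (external→internal)
                    [retry]
                      Y ↦ Y
                    [err]
                      end ↦ end
                [err]
                  send[Unit] = recv[Unit]
                    Y ↦ Y
                [done]
                  offer{done,retry,ok} = select{done,retry,ok}  (external→internal)
                    [done]
                      Y ↦ Y
                    [retry]
                      Y ↦ Y
                    [ok]
                      Y ↦ Y
            [data]
              select{err,data} = offer{err,data}  (internal→external)
                [err]
                  offer{retry,done,data} = select{retry,done,data}  (external→internal)
                    [retry]
                      end ↦ end
                    [done]
                      end ↦ end
                    [data]
                      Y ↦ Y
                [data]
                  select{ok,data,stop} = offer{ok,data,stop}  (internal→external)
                    [ok]
                      Y ↦ Y
                    [data]
                      Y ↦ Y
                    [stop]
                      end ↦ end

μY.select{more: select{ack: recv[Unit].recv[Unit].recv[Int].Y, err: send[Unit].send[Int].recv[Int].Y, done: send[Int].offer{data: send[Str].end, more: recv[Unit].Y, ok: select{err: Y, retry: Y, ok: Y}}}, err: offer{retry: recv[Bool].send[Bool].offer{data: Y, retry: Y, more: end}, ack: select{retry: select{more: select{retry: Y, err: Y}, data: send[Int].Y}, done: send[Int].select{more: Y, err: end, stop: end}, stop: select{stop: recv[Unit].Y, ok: select{data: Y, err: end}}}}, stop: offer{retry: recv[Unit].offer{retry: recv[Unit].Y, data: recv[Str].Y}, stop: offer{stop: recv[Bool].recv[Int].Y, ack: offer{ack: select{retry: Y, err: end}, err: recv[Unit].Y, done: select{done: Y, retry: Y, ok: Y}}, data: offer{err: select{retry: end, done: end, data: Y}, data: offer{ok: Y, data: Y, stop: end}}}}}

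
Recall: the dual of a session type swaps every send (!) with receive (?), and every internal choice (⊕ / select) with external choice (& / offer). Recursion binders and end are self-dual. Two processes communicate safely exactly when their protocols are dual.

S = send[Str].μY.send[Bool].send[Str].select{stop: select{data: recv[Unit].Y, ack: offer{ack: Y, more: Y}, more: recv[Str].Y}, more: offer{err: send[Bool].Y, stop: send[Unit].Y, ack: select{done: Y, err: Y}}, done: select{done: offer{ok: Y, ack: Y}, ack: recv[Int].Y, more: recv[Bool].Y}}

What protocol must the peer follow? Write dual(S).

send[Str] → recv[Str]
  μY → μY  (binder kept)
    send[Bool] → recv[Bool]
      send[Str] → recv[Str]
        select{stop,more,done} → offer{stop,more,done}  (internal→external)
          • stop:
            select{data,ack,more} → offer{data,ack,more}  (internal→external)
              • data:
                recv[Unit] → send[Unit]
                  Y self-dual
              • ack:
                offer{ack,more} → select{ack,more}  (offer→select)
                  • ack:
                    Y self-dual
                  • more:
                    Y self-dual
              • more:
                recv[Str] → send[Str]
                  Y self-dual
          • more:
            offer{err,stop,ack} → select{err,stop,ack}  (offer→select)
              • err:
                send[Bool] → recv[Bool]
                  Y self-dual
              • stop:
                send[Unit] → recv[Unit]
                  Y self-dual
              • ack:
                select{done,err} → offer{done,err}  (internal→external)
                  • done:
                    Y self-dual
                  • err:
                    Y self-dual
          • done:
            select{done,ack,more} → offer{done,ack,more}  (internal→external)
              • done:
                offer{ok,ack} → select{ok,ack}  (offer→select)
                  • ok:
                    Y self-dual
                  • ack:
                    Y self-dual
              • ack:
                recv[Int] → send[Int]
                  Y self-dual
              • more:
                recv[Bool] → send[Bool]
                  Y self-dual

recv[Str].μY.recv[Bool].recv[Str].offer{stop: offer{data: send[Unit].Y, ack: select{ack: Y, more: Y}, more: send[Str].Y}, more: select{err: recv[Bool].Y, stop: recv[Unit].Y, ack: offer{done: Y, err: Y}}, done: offer{done: select{ok: Y, ack: Y}, ack: send[Int].Y, more: send[Bool].Y}}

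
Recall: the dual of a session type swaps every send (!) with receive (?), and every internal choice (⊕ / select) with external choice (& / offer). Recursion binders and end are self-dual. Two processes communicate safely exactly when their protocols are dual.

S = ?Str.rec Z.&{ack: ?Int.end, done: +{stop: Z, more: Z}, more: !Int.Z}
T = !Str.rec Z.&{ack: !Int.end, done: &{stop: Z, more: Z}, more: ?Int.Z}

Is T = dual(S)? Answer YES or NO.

?Str | !Str  ok
  rec Z | rec Z  ok (rec unchanged)
    &{ack,done,more} | &{ack,done,more}  ✗ choice polarity not flipped — not dual

NO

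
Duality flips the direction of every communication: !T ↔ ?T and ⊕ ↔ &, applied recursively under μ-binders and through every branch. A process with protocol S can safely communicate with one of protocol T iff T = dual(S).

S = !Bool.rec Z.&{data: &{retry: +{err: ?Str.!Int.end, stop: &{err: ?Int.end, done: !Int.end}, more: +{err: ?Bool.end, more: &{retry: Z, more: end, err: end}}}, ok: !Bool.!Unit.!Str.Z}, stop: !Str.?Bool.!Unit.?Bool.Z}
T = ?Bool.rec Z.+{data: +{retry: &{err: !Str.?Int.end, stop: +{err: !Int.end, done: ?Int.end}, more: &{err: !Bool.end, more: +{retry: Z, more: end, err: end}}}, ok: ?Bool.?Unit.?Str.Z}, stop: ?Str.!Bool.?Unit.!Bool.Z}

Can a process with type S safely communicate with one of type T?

YES

!Bool | ?Bool  ok
  rec Z | rec Z  ok (binder kept)
    &{data,stop} | +{data,stop}  ok label sets agree
      case data:
        &{retry,ok} | +{retry,ok}  ok label sets agree
          case retry:
            +{err,stop,more} | &{err,stop,more}  ok label sets agree
              case err:
                ?Str | !Str  ok
                  !Int | ?Int  ok
                    end | end  ok
              case stop:
                &{err,done} | +{err,done}  ok label sets agree
                  case err:
                    ?Int | !Int  ok
                      end | end  ok
                  case done:
                    !Int | ?Int  ok
                      end | end  ok
              case more:
                +{err,more} | &{err,more}  ok label sets agree
                  case err:
                    ?Bool | !Bool  ok
                      end | end  ok
                  case more:
                    &{retry,more,err} | +{retry,more,err}  ok label sets agree
                      case retry:
                        Z | Z  ok
                      case more:
                        end | end  ok
                      case err:
                        end | end  ok
          case ok:
            !Bool | ?Bool  ok
              !Unit | ?Unit  ok
                !Str | ?Str  ok
                  Z | Z  ok
      case stop:
        !Str | ?Str  ok
          ?Bool | !Bool  ok
            !Unit | ?Unit  ok
              ?Bool | !Bool  ok
                Z | Z  ok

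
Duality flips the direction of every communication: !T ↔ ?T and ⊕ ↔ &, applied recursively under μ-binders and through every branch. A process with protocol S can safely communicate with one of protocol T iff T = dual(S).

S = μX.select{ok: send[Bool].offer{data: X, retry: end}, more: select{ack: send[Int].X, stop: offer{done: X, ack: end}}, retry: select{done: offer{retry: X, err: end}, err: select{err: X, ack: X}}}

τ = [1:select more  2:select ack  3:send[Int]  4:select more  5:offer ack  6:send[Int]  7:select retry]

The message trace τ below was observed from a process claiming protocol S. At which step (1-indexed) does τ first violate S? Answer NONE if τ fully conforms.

step 1: select more  match  cont: select{ack: send[Int].μX.…, stop: offer{done: μX.…, ack: end}}
step 2: select ack  match  cont: send[Int].μX.…
step 3: send[Int]  match  cont: μX.…
step 4: select more  match  cont: select{ack: send[Int].μX.…, stop: offer{done: μX.…, ack: end}}
step 5: got offer ack, protocol expects select ack or select stop  ✗

5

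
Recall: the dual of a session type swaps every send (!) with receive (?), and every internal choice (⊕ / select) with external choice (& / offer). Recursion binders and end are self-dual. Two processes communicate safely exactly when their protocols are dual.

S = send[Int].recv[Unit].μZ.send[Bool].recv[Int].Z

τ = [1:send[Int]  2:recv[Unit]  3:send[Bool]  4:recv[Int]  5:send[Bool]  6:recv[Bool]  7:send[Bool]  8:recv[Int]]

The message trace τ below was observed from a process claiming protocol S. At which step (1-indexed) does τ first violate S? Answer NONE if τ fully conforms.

step 1: send[Int]  ok  residual = recv[Unit].μZ.…
step 2: recv[Unit]  ok  residual = μZ.…
step 3: send[Bool]  ok  residual = recv[Int].μZ.…
step 4: recv[Int]  ok  residual = μZ.…
step 5: send[Bool]  ok  residual = recv[Int].μZ.…
step 6: got recv[Bool], protocol expects recv[Int]  ✗

6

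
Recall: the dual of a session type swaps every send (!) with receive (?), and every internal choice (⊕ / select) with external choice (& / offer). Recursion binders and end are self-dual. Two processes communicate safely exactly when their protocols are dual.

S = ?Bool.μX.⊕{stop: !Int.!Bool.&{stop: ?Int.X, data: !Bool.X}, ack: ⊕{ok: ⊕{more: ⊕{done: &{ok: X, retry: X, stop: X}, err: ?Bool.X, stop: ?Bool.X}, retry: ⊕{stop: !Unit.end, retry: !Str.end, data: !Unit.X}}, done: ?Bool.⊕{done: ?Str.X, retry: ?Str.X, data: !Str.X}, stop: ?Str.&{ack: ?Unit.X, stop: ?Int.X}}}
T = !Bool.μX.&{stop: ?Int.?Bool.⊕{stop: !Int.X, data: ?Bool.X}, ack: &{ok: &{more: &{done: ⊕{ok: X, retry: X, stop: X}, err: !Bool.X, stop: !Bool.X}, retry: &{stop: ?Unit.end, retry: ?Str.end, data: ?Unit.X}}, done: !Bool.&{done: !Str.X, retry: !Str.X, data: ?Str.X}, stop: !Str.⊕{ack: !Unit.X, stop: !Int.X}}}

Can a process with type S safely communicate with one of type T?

?Bool ‖ !Bool  ✓
  μX ‖ μX  ✓ (μ self-dual)
    ⊕{stop,ack} ‖ &{stop,ack}  ✓ label sets agree
      case stop:
        !Int ‖ ?Int  ✓
          !Bool ‖ ?Bool  ✓
            &{stop,data} ‖ ⊕{stop,data}  ✓ label sets agree
              case stop:
                ?Int ‖ !Int  ✓
                  X ‖ X  ✓
              case data:
                !Bool ‖ ?Bool  ✓
                  X ‖ X  ✓
      case ack:
        ⊕{ok,done,stop} ‖ &{ok,done,stop}  ✓ label sets agree
          case ok:
            ⊕{more,retry} ‖ &{more,retry}  ✓ label sets agree
              case more:
                ⊕{done,err,stop} ‖ &{done,err,stop}  ✓ label sets agree
                  case done:
                    &{ok,retry,stop} ‖ ⊕{ok,retry,stop}  ✓ label sets agree
                      case ok:
                        X ‖ X  ✓
                      case retry:
                        X ‖ X  ✓
                      case stop:
                        X ‖ X  ✓
                  case err:
                    ?Bool ‖ !Bool  ✓
                      X ‖ X  ✓
                  case stop:
                    ?Bool ‖ !Bool  ✓
                      X ‖ X  ✓
              case retry:
                ⊕{stop,retry,data} ‖ &{stop,retry,data}  ✓ label sets agree
                  case stop:
                    !Unit ‖ ?Unit  ✓
                      end ‖ end  ✓
                  case retry:
                    !Str ‖ ?Str  ✓
                      end ‖ end  ✓
                  case data:
                    !Unit ‖ ?Unit  ✓
                      X ‖ X  ✓
          case done:
            ?Bool ‖ !Bool  ✓
              ⊕{done,retry,data} ‖ &{done,retry,data}  ✓ label sets agree
                case done:
                  ?Str ‖ !Str  ✓
                    X ‖ X  ✓
                case retry:
                  ?Str ‖ !Str  ✓
                    X ‖ X  ✓
                case data:
                  !Str ‖ ?Str  ✓
                    X ‖ X  ✓
          case stop:
            ?Str ‖ !Str  ✓
              &{ack,stop} ‖ ⊕{ack,stop}  ✓ label sets agree
                case ack:
                  ?Unit ‖ !Unit  ✓
                    X ‖ X  ✓
                case stop:
                  ?Int ‖ !Int  ✓
                    X ‖ X  ✓

YES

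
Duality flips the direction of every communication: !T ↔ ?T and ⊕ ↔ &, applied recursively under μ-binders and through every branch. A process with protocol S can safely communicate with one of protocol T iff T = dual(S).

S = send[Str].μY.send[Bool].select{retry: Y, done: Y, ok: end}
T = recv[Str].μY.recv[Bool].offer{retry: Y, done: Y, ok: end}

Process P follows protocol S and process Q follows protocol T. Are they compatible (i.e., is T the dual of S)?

YES

send[Str] ‖ recv[Str]  match
  μY ‖ μY  match (rec unchanged)
    send[Bool] ‖ recv[Bool]  match
      select{retry,done,ok} ‖ offer{retry,done,ok}  match same labels
        • retry:
          Y ‖ Y  match
        • done:
          Y ‖ Y  match
        • ok:
          end ‖ end  match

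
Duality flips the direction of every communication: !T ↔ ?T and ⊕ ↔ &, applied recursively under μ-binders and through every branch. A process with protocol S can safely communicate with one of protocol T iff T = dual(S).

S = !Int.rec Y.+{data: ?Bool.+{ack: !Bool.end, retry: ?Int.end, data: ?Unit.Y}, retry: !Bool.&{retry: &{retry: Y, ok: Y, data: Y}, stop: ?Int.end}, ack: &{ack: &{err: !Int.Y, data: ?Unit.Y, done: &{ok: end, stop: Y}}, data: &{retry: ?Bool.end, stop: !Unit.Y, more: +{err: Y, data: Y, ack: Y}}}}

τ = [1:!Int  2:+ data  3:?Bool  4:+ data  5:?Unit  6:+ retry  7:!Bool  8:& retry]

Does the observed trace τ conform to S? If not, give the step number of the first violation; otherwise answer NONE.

NONE

[1] !Int  ✓  cont: rec Y.…
[2] + data  ✓  cont: ?Bool.+{ack: !Bool.end, retry: ?Int.end, data: ?Unit.rec Y.…}
[3] ?Bool  ✓  cont: +{ack: !Bool.end, retry: ?Int.end, data: ?Unit.rec Y.…}
[4] + data  ✓  cont: ?Unit.rec Y.…
[5] ?Unit  ✓  cont: rec Y.…
[6] + retry  ✓  cont: !Bool.&{retry: &{retry: rec Y.…, ok: rec Y.…, data: rec Y.…}, stop: ?Int.end}
[7] !Bool  ✓  cont: &{retry: &{retry: rec Y.…, ok: rec Y.…, data: rec Y.…}, stop: ?Int.end}
[8] & retry  ✓  cont: &{retry: rec Y.…, ok: rec Y.…, data: rec Y.…}
trace exhausted — no violation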